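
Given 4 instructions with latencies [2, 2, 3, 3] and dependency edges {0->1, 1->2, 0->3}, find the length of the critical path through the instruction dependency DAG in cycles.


Compute longest path through dependency graph: dist(Ik) = max over predecessors of dist + latency(Ik).
dist(I0) = latency 2 = 2
dist(I1) = dist(I0) + 2 = 2 + 2 = 4
dist(I2) = dist(I1) + 3 = 4 + 3 = 7
dist(I3) = dist(I0) + 3 = 2 + 3 = 5
Critical path = max dist = 7

7


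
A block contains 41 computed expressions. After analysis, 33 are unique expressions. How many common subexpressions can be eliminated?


CSE count = total expressions - unique expressions
= 41 - 33 = 8

8


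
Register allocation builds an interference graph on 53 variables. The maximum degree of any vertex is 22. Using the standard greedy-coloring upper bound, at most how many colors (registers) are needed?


Greedy coloring never needs more than (max_degree + 1) colors: when coloring a vertex, at most max_degree neighbors are already colored.
Upper bound = 22 + 1 = 23

23


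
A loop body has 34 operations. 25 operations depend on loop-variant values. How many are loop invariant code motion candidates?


Invariant candidates = total - loop-dependent
= 34 - 25 = 9

9


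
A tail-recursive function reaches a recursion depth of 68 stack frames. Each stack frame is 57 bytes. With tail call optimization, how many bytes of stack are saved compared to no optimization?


Without TCO: 68 * 57 = 3876 bytes
With TCO: reuse 1 frame = 57 bytes
Savings = 3876 - 57 = 3819

3819


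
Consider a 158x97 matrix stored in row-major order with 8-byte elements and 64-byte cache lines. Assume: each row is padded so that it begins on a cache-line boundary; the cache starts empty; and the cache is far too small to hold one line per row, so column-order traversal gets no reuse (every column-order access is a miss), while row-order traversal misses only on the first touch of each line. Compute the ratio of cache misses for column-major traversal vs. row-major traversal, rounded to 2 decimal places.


Each row occupies 97 * 8 = 776 bytes and starts on a line boundary, so it spans ceil(776 / 64) = 13 cache lines.
Row-major traversal misses (one per line touched): 158 * ceil(97 * 8 / 64) = 2054
Column-major traversal misses (no reuse, every access misses): 158 * 97 = 15326
Ratio = 15326 / 2054 = 7.46

7.46


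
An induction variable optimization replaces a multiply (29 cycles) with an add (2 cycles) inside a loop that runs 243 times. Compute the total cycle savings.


Per-iteration saving = 29 - 2 = 27
Total saved = 243 * 27 = 6561

6561


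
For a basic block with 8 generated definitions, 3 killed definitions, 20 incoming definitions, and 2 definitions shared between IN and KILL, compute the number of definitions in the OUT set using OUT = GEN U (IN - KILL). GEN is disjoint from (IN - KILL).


IN - KILL: 20 - 2 = 18 surviving definitions
OUT = GEN + surviving = 8 + 18 = 26

26


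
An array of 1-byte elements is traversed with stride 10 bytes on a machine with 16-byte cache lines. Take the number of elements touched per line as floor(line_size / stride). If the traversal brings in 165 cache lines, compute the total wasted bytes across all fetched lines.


Elements per line = floor(16 / 10) = 1
Bytes used per line = 1 * 1 = 1
Wasted per line = 16 - 1 = 15
Total wasted = 15 * 165 = 2475

2475


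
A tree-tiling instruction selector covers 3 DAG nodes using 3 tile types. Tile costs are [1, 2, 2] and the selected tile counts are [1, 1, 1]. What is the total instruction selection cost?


Total cost = sum(count_i * cost_i)
= 1*1 + 1*2 + 1*2
= 5

5


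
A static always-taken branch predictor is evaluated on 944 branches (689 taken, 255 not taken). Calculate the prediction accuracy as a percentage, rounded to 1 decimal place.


Predictor: always-taken
Correct predictions = 689
Accuracy = 689 / 944 * 100 = 73.0%

73.0


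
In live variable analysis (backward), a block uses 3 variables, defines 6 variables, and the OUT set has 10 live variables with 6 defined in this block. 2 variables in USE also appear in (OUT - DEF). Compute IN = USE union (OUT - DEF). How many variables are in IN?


OUT - DEF: 10 - 6 = 4
|IN| = |USE| + |OUT - DEF| - |USE ∩ (OUT - DEF)| = 3 + 4 - 2 = 5

5


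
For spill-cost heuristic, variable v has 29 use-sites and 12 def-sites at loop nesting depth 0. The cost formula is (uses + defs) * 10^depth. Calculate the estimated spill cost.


uses + defs = 29 + 12 = 41
10^0 = 1
Spill cost = 41 * 1 = 41

41


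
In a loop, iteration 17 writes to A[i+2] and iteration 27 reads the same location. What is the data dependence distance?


Distance = read iteration - write iteration
= 27 - 17 = 10

10


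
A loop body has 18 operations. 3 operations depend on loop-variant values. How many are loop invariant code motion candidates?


Invariant candidates = total - loop-dependent
= 18 - 3 = 15

15


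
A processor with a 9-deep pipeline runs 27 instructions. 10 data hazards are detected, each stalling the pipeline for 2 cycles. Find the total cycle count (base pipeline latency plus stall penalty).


Base cycles = 9 + 27 - 1 = 35
Total stalls = 10 * 2 = 20
Total = 35 + 20 = 55

55


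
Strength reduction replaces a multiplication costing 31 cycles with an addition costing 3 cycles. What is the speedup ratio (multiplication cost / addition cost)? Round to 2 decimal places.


Ratio = mult_cost / add_cost = 31 / 3 = 10.33

10.33


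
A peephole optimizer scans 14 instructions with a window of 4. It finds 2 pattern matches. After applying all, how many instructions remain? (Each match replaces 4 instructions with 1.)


Each match removes 3 instructions.
Total removed = 2 * 3 = 6
Remaining = 14 - 6 = 8

8


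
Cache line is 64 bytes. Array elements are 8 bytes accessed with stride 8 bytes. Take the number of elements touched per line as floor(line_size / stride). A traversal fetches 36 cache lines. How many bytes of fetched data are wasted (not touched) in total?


Elements per line = floor(64 / 8) = 8
Bytes used per line = 8 * 8 = 64
Wasted per line = 64 - 64 = 0
Total wasted = 0 * 36 = 0

0


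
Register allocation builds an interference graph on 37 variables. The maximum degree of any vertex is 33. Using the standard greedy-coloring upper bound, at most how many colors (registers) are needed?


Greedy coloring never needs more than (max_degree + 1) colors: when coloring a vertex, at most max_degree neighbors are already colored.
Upper bound = 33 + 1 = 34

34


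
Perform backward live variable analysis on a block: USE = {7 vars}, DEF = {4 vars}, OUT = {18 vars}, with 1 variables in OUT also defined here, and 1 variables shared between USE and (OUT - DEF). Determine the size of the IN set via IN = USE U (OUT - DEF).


OUT - DEF: 18 - 1 = 17
|IN| = |USE| + |OUT - DEF| - |USE ∩ (OUT - DEF)| = 7 + 17 - 1 = 23

23


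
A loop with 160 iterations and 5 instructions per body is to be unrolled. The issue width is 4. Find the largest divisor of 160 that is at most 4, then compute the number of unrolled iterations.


Largest divisor of 160 <= 4 is 4
New iterations = 160 / 4 = 40

40


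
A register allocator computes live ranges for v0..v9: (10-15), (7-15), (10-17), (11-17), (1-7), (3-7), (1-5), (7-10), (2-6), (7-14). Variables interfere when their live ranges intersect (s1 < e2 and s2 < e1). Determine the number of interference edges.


Check all pairs for overlapping intervals.
Two intervals (s1,e1) and (s2,e2) overlap if s1 < e2 and s2 < e1.
v0 (10-15) vs v1..v9: overlaps v1, v2, v3, v9 -> 4
v1 (7-15) vs v2..v9: overlaps v2, v3, v7, v9 -> 4
v2 (10-17) vs v3..v9: overlaps v3, v9 -> 2
v3 (11-17) vs v4..v9: overlaps v9 -> 1
v4 (1-7) vs v5..v9: overlaps v5, v6, v8 -> 3
v5 (3-7) vs v6..v9: overlaps v6, v8 -> 2
v6 (1-5) vs v7..v9: overlaps v8 -> 1
v7 (7-10) vs v8..v9: overlaps v9 -> 1
v8 (2-6) vs v9: overlaps none -> 0
Total overlapping pairs = 4 + 4 + 2 + 1 + 3 + 2 + 1 + 1 + 0 = 18

18


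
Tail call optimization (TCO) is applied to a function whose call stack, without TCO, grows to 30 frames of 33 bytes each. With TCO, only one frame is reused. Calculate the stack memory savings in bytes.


Without TCO: 30 * 33 = 990 bytes
With TCO: reuse 1 frame = 33 bytes
Savings = 990 - 33 = 957

957


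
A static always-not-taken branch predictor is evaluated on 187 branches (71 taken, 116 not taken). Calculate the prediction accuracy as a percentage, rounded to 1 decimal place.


Predictor: always-not-taken
Correct predictions = 116
Accuracy = 116 / 187 * 100 = 62.0%

62.0


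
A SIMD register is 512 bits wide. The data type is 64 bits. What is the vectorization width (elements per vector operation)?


Width = SIMD bits / data type bits
= 512 / 64 = 8

8


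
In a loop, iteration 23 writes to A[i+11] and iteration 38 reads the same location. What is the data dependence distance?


Distance = read iteration - write iteration
= 38 - 23 = 15

15


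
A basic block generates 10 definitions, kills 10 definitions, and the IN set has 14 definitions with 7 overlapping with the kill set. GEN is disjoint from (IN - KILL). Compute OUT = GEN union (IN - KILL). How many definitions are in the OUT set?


IN - KILL: 14 - 7 = 7 surviving definitions
OUT = GEN + surviving = 10 + 7 = 17

17


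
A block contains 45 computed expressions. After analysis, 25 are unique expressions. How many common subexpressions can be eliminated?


CSE count = total expressions - unique expressions
= 45 - 25 = 20

20


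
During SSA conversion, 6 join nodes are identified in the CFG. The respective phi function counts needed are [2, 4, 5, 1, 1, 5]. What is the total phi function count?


Total phi functions = sum of phi functions at each join node
= 2 + 4 + 5 + 1 + 1 + 5 = 18

18


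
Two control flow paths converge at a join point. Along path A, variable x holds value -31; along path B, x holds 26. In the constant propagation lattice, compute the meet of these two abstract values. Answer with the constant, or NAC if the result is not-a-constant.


Meet operation: if both paths give the same constant, result is that constant; if they differ, result is NAC (not-a-constant).
Path A: -31, Path B: 26 -> differ
Result: not-a-constant -> NAC

NAC


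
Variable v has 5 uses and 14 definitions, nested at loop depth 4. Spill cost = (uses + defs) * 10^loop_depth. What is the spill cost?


uses + defs = 5 + 14 = 19
10^4 = 10000
Spill cost = 19 * 10000 = 190000

190000


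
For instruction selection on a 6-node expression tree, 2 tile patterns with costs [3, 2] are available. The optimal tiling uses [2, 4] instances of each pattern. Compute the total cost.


Total cost = sum(count_i * cost_i)
= 2*3 + 4*2
= 14

14


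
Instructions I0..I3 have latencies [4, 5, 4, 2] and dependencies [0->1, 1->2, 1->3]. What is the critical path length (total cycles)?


Compute longest path through dependency graph: dist(Ik) = max over predecessors of dist + latency(Ik).
dist(I0) = latency 4 = 4
dist(I1) = dist(I0) + 5 = 4 + 5 = 9
dist(I2) = dist(I1) + 4 = 9 + 4 = 13
dist(I3) = dist(I1) + 2 = 9 + 2 = 11
Critical path = max dist = 13

13


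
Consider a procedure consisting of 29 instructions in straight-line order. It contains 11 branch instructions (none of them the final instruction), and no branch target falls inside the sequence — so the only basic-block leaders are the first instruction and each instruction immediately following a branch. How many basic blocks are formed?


With no in-sequence branch targets, the leaders are the first instruction plus the instruction after each branch.
Number of basic blocks = branches + 1
= 11 + 1 = 12

12


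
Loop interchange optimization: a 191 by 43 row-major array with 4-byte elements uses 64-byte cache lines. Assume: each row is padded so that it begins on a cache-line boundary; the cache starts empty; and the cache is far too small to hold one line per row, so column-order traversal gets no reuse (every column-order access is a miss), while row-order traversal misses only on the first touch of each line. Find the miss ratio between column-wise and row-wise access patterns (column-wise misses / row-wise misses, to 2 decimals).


Each row occupies 43 * 4 = 172 bytes and starts on a line boundary, so it spans ceil(172 / 64) = 3 cache lines.
Row-major traversal misses (one per line touched): 191 * ceil(43 * 4 / 64) = 573
Column-major traversal misses (no reuse, every access misses): 191 * 43 = 8213
Ratio = 8213 / 573 = 14.33

14.33


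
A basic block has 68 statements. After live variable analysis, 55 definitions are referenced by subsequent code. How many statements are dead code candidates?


Dead code = total statements - live definitions
= 68 - 55 = 13

13


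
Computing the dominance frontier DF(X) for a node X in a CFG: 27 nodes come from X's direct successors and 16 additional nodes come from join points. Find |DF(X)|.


DF(X) = direct successor contributions + join point contributions
= 27 + 16 = 43

43


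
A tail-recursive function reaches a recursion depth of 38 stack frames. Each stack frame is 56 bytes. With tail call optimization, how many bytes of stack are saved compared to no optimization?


Without TCO: 38 * 56 = 2128 bytes
With TCO: reuse 1 frame = 56 bytes
Savings = 2128 - 56 = 2072

2072


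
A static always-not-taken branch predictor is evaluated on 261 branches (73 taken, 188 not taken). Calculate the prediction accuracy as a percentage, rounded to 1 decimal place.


Predictor: always-not-taken
Correct predictions = 188
Accuracy = 188 / 261 * 100 = 72.0%

72.0


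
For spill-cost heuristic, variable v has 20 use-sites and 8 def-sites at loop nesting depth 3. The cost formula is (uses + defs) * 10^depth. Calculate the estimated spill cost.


uses + defs = 20 + 8 = 28
10^3 = 1000
Spill cost = 28 * 1000 = 28000

28000


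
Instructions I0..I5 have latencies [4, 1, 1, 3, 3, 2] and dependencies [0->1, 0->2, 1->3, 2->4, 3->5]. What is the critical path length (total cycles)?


Compute longest path through dependency graph: dist(Ik) = max over predecessors of dist + latency(Ik).
dist(I0) = latency 4 = 4
dist(I1) = dist(I0) + 1 = 4 + 1 = 5
dist(I2) = dist(I0) + 1 = 4 + 1 = 5
dist(I3) = dist(I1) + 3 = 5 + 3 = 8
dist(I4) = dist(I2) + 3 = 5 + 3 = 8
dist(I5) = dist(I3) + 2 = 8 + 2 = 10
Critical path = max dist = 10

10


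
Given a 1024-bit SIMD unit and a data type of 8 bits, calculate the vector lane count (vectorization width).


Width = SIMD bits / data type bits
= 1024 / 8 = 128

128


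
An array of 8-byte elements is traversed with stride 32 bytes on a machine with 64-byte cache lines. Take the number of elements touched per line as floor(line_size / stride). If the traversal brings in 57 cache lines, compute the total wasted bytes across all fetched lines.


Elements per line = floor(64 / 32) = 2
Bytes used per line = 2 * 8 = 16
Wasted per line = 64 - 16 = 48
Total wasted = 48 * 57 = 2736

2736


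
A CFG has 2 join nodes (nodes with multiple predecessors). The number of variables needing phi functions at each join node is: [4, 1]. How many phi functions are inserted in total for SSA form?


Total phi functions = sum of phi functions at each join node
= 4 + 1 = 5

5


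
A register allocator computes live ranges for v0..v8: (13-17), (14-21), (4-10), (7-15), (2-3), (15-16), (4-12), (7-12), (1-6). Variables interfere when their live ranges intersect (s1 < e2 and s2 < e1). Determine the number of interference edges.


Check all pairs for overlapping intervals.
Two intervals (s1,e1) and (s2,e2) overlap if s1 < e2 and s2 < e1.
v0 (13-17) vs v1..v8: overlaps v1, v3, v5 -> 3
v1 (14-21) vs v2..v8: overlaps v3, v5 -> 2
v2 (4-10) vs v3..v8: overlaps v3, v6, v7, v8 -> 4
v3 (7-15) vs v4..v8: overlaps v6, v7 -> 2
v4 (2-3) vs v5..v8: overlaps v8 -> 1
v5 (15-16) vs v6..v8: overlaps none -> 0
v6 (4-12) vs v7..v8: overlaps v7, v8 -> 2
v7 (7-12) vs v8: overlaps none -> 0
Total overlapping pairs = 3 + 2 + 4 + 2 + 1 + 0 + 2 + 0 = 14

14


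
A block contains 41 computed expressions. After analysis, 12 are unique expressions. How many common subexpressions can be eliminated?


CSE count = total expressions - unique expressions
= 41 - 12 = 29

29


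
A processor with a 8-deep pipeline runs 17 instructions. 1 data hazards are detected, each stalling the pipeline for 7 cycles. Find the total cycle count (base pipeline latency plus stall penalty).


Base cycles = 8 + 17 - 1 = 24
Total stalls = 1 * 7 = 7
Total = 24 + 7 = 31

31


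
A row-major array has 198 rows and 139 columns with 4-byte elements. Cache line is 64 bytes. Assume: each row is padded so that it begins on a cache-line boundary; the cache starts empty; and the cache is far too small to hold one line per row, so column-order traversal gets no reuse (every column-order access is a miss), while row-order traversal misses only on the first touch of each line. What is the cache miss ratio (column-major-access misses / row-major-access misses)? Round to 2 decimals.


Each row occupies 139 * 4 = 556 bytes and starts on a line boundary, so it spans ceil(556 / 64) = 9 cache lines.
Row-major traversal misses (one per line touched): 198 * ceil(139 * 4 / 64) = 1782
Column-major traversal misses (no reuse, every access misses): 198 * 139 = 27522
Ratio = 27522 / 1782 = 15.44

15.44


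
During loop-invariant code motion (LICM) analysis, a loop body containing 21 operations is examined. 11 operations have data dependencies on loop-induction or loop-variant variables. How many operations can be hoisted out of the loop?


Invariant candidates = total - loop-dependent
= 21 - 11 = 10

10


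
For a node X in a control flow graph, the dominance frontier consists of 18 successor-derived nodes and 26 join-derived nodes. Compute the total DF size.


DF(X) = direct successor contributions + join point contributions
= 18 + 26 = 44

44


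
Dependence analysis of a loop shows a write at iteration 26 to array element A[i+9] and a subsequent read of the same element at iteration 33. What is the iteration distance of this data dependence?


Distance = read iteration - write iteration
= 33 - 26 = 7

7


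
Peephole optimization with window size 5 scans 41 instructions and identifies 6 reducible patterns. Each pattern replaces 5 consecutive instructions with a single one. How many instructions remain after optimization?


Each match removes 4 instructions.
Total removed = 6 * 4 = 24
Remaining = 41 - 24 = 17

17


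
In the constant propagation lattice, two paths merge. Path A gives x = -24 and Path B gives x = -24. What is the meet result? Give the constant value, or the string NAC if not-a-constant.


Meet operation: if both paths give the same constant, result is that constant; if they differ, result is NAC (not-a-constant).
Path A: -24, Path B: -24 -> equal
Result: constant -> -24

-24


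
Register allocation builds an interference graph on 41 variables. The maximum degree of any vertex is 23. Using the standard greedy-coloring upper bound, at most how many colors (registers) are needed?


Greedy coloring never needs more than (max_degree + 1) colors: when coloring a vertex, at most max_degree neighbors are already colored.
Upper bound = 23 + 1 = 24

24


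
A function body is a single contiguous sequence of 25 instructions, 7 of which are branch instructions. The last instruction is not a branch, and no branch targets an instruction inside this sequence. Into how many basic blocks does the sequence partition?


With no in-sequence branch targets, the leaders are the first instruction plus the instruction after each branch.
Number of basic blocks = branches + 1
= 7 + 1 = 8

8


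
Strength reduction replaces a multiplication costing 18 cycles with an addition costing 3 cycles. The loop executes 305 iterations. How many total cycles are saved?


Per-iteration saving = 18 - 3 = 15
Total saved = 305 * 15 = 4575

4575


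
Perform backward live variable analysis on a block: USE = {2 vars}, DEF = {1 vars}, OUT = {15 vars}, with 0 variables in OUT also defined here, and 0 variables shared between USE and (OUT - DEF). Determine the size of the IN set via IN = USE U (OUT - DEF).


OUT - DEF: 15 - 0 = 15
|IN| = |USE| + |OUT - DEF| - |USE ∩ (OUT - DEF)| = 2 + 15 - 0 = 17

17


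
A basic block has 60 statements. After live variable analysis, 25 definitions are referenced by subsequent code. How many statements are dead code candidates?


Dead code = total statements - live definitions
= 60 - 25 = 35

35


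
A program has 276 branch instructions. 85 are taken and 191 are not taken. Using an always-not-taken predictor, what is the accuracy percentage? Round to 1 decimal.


Predictor: always-not-taken
Correct predictions = 191
Accuracy = 191 / 276 * 100 = 69.2%

69.2


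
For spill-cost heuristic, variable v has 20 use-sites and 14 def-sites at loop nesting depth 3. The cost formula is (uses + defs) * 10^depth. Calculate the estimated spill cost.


uses + defs = 20 + 14 = 34
10^3 = 1000
Spill cost = 34 * 1000 = 34000

34000


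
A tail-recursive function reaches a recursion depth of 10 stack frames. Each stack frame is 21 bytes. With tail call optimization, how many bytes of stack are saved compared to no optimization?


Without TCO: 10 * 21 = 210 bytes
With TCO: reuse 1 frame = 21 bytes
Savings = 210 - 21 = 189

189


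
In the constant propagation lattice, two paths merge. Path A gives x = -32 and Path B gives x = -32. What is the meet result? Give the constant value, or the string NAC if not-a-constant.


Meet operation: if both paths give the same constant, result is that constant; if they differ, result is NAC (not-a-constant).
Path A: -32, Path B: -32 -> equal
Result: constant -> -32

-32


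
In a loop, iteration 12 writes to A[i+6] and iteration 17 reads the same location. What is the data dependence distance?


Distance = read iteration - write iteration
= 17 - 12 = 5

5


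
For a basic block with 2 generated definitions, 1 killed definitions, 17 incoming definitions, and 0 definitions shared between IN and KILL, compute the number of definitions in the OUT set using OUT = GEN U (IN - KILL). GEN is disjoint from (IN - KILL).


IN - KILL: 17 - 0 = 17 surviving definitions
OUT = GEN + surviving = 2 + 17 = 19

19


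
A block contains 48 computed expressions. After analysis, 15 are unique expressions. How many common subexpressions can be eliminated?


CSE count = total expressions - unique expressions
= 48 - 15 = 33

33


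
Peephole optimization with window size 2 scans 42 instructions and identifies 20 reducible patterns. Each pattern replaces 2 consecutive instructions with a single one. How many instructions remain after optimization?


Each match removes 1 instructions.
Total removed = 20 * 1 = 20
Remaining = 42 - 20 = 22

22


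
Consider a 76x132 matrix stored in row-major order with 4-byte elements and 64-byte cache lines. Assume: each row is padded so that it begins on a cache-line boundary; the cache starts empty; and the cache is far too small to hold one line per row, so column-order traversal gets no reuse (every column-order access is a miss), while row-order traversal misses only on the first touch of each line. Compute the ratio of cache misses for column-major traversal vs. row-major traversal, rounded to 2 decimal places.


Each row occupies 132 * 4 = 528 bytes and starts on a line boundary, so it spans ceil(528 / 64) = 9 cache lines.
Row-major traversal misses (one per line touched): 76 * ceil(132 * 4 / 64) = 684
Column-major traversal misses (no reuse, every access misses): 76 * 132 = 10032
Ratio = 10032 / 684 = 14.67

14.67


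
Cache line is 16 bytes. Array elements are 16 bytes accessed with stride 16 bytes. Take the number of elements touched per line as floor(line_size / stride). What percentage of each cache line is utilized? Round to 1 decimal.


Elements per cache line = floor(16 / 16) = 1
Bytes used = 1 * 16 = 16
Utilization = 16 / 16 * 100 = 100.0%

100.0


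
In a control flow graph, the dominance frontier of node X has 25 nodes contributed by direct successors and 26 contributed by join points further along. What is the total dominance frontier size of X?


DF(X) = direct successor contributions + join point contributions
= 25 + 26 = 51

51


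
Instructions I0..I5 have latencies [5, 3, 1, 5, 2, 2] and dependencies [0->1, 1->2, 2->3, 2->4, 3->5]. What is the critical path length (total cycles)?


Compute longest path through dependency graph: dist(Ik) = max over predecessors of dist + latency(Ik).
dist(I0) = latency 5 = 5
dist(I1) = dist(I0) + 3 = 5 + 3 = 8
dist(I2) = dist(I1) + 1 = 8 + 1 = 9
dist(I3) = dist(I2) + 5 = 9 + 5 = 14
dist(I4) = dist(I2) + 2 = 9 + 2 = 11
dist(I5) = dist(I3) + 2 = 14 + 2 = 16
Critical path = max dist = 16

16


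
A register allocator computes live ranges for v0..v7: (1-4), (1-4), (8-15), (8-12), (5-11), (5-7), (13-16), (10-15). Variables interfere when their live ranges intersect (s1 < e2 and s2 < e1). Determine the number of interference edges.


Check all pairs for overlapping intervals.
Two intervals (s1,e1) and (s2,e2) overlap if s1 < e2 and s2 < e1.
v0 (1-4) vs v1..v7: overlaps v1 -> 1
v1 (1-4) vs v2..v7: overlaps none -> 0
v2 (8-15) vs v3..v7: overlaps v3, v4, v6, v7 -> 4
v3 (8-12) vs v4..v7: overlaps v4, v7 -> 2
v4 (5-11) vs v5..v7: overlaps v5, v7 -> 2
v5 (5-7) vs v6..v7: overlaps none -> 0
v6 (13-16) vs v7: overlaps v7 -> 1
Total overlapping pairs = 1 + 0 + 4 + 2 + 2 + 0 + 1 = 10

10


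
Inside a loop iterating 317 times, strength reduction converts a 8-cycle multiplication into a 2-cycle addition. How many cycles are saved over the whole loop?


Per-iteration saving = 8 - 2 = 6
Total saved = 317 * 6 = 1902

1902


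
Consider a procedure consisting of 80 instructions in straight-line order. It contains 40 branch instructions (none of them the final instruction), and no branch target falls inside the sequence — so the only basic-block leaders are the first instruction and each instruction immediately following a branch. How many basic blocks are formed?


With no in-sequence branch targets, the leaders are the first instruction plus the instruction after each branch.
Number of basic blocks = branches + 1
= 40 + 1 = 41

41


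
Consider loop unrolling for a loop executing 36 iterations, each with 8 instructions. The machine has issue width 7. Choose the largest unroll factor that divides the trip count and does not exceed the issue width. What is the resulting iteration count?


Largest divisor of 36 <= 7 is 6
New iterations = 36 / 6 = 6

6


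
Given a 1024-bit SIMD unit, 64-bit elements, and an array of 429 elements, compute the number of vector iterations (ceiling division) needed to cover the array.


Width = 1024 / 64 = 16 elements per vector op
Iterations = ceil(429 / 16) = 27

27


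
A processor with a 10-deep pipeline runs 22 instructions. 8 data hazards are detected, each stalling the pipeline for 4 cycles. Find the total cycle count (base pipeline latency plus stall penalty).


Base cycles = 10 + 22 - 1 = 31
Total stalls = 8 * 4 = 32
Total = 31 + 32 = 63

63


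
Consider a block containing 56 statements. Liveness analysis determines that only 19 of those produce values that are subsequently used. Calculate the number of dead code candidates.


Dead code = total statements - live definitions
= 56 - 19 = 37

37


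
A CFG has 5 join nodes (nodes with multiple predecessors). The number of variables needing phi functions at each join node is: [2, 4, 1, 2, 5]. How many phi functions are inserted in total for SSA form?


Total phi functions = sum of phi functions at each join node
= 2 + 4 + 1 + 2 + 5 = 14

14


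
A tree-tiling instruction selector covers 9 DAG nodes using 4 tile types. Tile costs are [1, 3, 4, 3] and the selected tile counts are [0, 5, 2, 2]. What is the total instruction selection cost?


Total cost = sum(count_i * cost_i)
= 0*1 + 5*3 + 2*4 + 2*3
= 29

29


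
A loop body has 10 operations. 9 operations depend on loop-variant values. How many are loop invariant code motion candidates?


Invariant candidates = total - loop-dependent
= 10 - 9 = 1

1


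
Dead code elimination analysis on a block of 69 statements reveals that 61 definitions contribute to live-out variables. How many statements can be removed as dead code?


Dead code = total statements - live definitions
= 69 - 61 = 8

8


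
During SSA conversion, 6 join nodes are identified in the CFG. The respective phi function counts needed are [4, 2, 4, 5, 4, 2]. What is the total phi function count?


Total phi functions = sum of phi functions at each join node
= 4 + 2 + 4 + 5 + 4 + 2 = 21

21


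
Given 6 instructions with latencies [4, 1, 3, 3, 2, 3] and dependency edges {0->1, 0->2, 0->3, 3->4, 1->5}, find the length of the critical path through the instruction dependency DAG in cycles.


Compute longest path through dependency graph: dist(Ik) = max over predecessors of dist + latency(Ik).
dist(I0) = latency 4 = 4
dist(I1) = dist(I0) + 1 = 4 + 1 = 5
dist(I2) = dist(I0) + 3 = 4 + 3 = 7
dist(I3) = dist(I0) + 3 = 4 + 3 = 7
dist(I4) = dist(I3) + 2 = 7 + 2 = 9
dist(I5) = dist(I1) + 3 = 5 + 3 = 8
Critical path = max dist = 9

9


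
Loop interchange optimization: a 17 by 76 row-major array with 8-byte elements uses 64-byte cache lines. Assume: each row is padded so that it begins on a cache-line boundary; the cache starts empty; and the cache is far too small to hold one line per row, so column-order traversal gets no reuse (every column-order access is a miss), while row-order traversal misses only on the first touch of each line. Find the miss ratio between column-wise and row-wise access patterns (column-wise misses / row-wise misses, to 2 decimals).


Each row occupies 76 * 8 = 608 bytes and starts on a line boundary, so it spans ceil(608 / 64) = 10 cache lines.
Row-major traversal misses (one per line touched): 17 * ceil(76 * 8 / 64) = 170
Column-major traversal misses (no reuse, every access misses): 17 * 76 = 1292
Ratio = 1292 / 170 = 7.6

7.6


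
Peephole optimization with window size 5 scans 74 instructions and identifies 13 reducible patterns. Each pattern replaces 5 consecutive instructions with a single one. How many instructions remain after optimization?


Each match removes 4 instructions.
Total removed = 13 * 4 = 52
Remaining = 74 - 52 = 22

22


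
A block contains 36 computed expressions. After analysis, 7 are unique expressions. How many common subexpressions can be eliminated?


CSE count = total expressions - unique expressions
= 36 - 7 = 29

29


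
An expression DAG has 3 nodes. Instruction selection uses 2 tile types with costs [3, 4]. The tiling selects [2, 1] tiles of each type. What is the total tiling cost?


Total cost = sum(count_i * cost_i)
= 2*3 + 1*4
= 10

10


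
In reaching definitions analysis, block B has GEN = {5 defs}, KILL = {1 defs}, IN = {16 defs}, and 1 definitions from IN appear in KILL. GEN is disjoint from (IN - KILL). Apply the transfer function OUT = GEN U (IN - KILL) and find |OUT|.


IN - KILL: 16 - 1 = 15 surviving definitions
OUT = GEN + surviving = 5 + 15 = 20

20


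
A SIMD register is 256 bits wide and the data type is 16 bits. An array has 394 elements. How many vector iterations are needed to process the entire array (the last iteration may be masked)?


Width = 256 / 16 = 16 elements per vector op
Iterations = ceil(394 / 16) = 25

25


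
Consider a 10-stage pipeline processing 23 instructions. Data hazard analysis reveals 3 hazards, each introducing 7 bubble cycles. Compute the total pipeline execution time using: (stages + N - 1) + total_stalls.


Base cycles = 10 + 23 - 1 = 32
Total stalls = 3 * 7 = 21
Total = 32 + 21 = 53

53


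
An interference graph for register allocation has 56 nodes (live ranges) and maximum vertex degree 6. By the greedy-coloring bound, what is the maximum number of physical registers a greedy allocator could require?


Greedy coloring never needs more than (max_degree + 1) colors: when coloring a vertex, at most max_degree neighbors are already colored.
Upper bound = 6 + 1 = 7

7


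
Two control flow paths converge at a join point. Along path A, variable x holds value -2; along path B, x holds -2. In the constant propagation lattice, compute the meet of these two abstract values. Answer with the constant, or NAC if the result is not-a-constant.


Meet operation: if both paths give the same constant, result is that constant; if they differ, result is NAC (not-a-constant).
Path A: -2, Path B: -2 -> equal
Result: constant -> -2

-2


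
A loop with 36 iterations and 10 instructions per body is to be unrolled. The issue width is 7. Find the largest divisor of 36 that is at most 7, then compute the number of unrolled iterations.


Largest divisor of 36 <= 7 is 6
New iterations = 36 / 6 = 6

6


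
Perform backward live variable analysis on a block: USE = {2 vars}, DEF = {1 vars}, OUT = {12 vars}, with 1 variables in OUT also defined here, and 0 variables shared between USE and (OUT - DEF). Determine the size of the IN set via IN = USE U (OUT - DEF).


OUT - DEF: 12 - 1 = 11
|IN| = |USE| + |OUT - DEF| - |USE ∩ (OUT - DEF)| = 2 + 11 - 0 = 13

13


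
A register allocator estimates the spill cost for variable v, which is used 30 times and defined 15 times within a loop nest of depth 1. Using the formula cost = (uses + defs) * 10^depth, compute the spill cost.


uses + defs = 30 + 15 = 45
10^1 = 10
Spill cost = 45 * 10 = 450

450


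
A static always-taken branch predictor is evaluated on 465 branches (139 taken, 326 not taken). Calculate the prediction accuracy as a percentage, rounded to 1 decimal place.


Predictor: always-taken
Correct predictions = 139
Accuracy = 139 / 465 * 100 = 29.9%

29.9


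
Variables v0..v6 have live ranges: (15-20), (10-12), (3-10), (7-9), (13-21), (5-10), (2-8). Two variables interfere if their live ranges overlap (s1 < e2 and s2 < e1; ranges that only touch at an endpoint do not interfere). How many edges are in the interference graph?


Check all pairs for overlapping intervals.
Two intervals (s1,e1) and (s2,e2) overlap if s1 < e2 and s2 < e1.
v0 (15-20) vs v1..v6: overlaps v4 -> 1
v1 (10-12) vs v2..v6: overlaps none -> 0
v2 (3-10) vs v3..v6: overlaps v3, v5, v6 -> 3
v3 (7-9) vs v4..v6: overlaps v5, v6 -> 2
v4 (13-21) vs v5..v6: overlaps none -> 0
v5 (5-10) vs v6: overlaps v6 -> 1
Total overlapping pairs = 1 + 0 + 3 + 2 + 0 + 1 = 7

7


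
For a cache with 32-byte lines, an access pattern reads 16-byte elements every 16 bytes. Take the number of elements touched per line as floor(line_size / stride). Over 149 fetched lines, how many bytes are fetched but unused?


Elements per line = floor(32 / 16) = 2
Bytes used per line = 2 * 16 = 32
Wasted per line = 32 - 32 = 0
Total wasted = 0 * 149 = 0

0


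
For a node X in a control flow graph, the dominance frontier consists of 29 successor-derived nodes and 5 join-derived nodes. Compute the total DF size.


DF(X) = direct successor contributions + join point contributions
= 29 + 5 = 34

34


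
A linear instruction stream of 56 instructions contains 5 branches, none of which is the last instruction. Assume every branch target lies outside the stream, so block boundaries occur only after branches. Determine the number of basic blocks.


With no in-sequence branch targets, the leaders are the first instruction plus the instruction after each branch.
Number of basic blocks = branches + 1
= 5 + 1 = 6

6


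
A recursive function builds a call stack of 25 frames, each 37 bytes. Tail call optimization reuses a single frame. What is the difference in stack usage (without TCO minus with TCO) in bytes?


Without TCO: 25 * 37 = 925 bytes
With TCO: reuse 1 frame = 37 bytes
Savings = 925 - 37 = 888

888


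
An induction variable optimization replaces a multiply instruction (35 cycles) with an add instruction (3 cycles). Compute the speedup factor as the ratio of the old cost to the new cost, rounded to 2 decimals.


Ratio = mult_cost / add_cost = 35 / 3 = 11.67

11.67


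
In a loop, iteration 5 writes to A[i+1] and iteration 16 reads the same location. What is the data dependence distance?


Distance = read iteration - write iteration
= 16 - 5 = 11

11


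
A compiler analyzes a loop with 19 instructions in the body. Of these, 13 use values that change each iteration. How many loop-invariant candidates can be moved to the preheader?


Invariant candidates = total - loop-dependent
= 19 - 13 = 6

6


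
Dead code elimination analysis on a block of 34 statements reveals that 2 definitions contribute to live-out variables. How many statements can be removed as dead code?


Dead code = total statements - live definitions
= 34 - 2 = 32

32


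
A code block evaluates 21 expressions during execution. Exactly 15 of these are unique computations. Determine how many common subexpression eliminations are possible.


CSE count = total expressions - unique expressions
= 21 - 15 = 6

6


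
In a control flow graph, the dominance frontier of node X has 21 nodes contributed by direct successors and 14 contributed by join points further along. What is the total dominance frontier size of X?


DF(X) = direct successor contributions + join point contributions
= 21 + 14 = 35

35


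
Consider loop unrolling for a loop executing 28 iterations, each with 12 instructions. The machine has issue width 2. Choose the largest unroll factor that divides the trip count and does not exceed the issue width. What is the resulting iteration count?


Largest divisor of 28 <= 2 is 2
New iterations = 28 / 2 = 14

14


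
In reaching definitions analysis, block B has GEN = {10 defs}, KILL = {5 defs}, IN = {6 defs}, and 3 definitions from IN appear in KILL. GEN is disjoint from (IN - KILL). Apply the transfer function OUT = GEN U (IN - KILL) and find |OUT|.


IN - KILL: 6 - 3 = 3 surviving definitions
OUT = GEN + surviving = 10 + 3 = 13

13


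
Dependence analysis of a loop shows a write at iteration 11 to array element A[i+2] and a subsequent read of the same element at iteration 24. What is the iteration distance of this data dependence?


Distance = read iteration - write iteration
= 24 - 11 = 13

13


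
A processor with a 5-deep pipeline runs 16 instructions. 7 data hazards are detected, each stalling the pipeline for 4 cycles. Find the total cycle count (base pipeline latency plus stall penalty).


Base cycles = 5 + 16 - 1 = 20
Total stalls = 7 * 4 = 28
Total = 20 + 28 = 48

48


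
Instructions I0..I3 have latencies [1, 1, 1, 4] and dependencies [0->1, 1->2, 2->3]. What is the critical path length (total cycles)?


Compute longest path through dependency graph: dist(Ik) = max over predecessors of dist + latency(Ik).
dist(I0) = latency 1 = 1
dist(I1) = dist(I0) + 1 = 1 + 1 = 2
dist(I2) = dist(I1) + 1 = 2 + 1 = 3
dist(I3) = dist(I2) + 4 = 3 + 4 = 7
Critical path = max dist = 7

7


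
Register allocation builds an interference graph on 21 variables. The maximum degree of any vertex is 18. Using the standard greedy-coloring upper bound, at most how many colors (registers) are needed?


Greedy coloring never needs more than (max_degree + 1) colors: when coloring a vertex, at most max_degree neighbors are already colored.
Upper bound = 18 + 1 = 19

19


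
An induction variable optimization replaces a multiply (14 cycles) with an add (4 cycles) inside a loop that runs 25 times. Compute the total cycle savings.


Per-iteration saving = 14 - 4 = 10
Total saved = 25 * 10 = 250

250


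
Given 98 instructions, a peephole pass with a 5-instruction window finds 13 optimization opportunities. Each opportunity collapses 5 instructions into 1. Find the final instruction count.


Each match removes 4 instructions.
Total removed = 13 * 4 = 52
Remaining = 98 - 52 = 46

46
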